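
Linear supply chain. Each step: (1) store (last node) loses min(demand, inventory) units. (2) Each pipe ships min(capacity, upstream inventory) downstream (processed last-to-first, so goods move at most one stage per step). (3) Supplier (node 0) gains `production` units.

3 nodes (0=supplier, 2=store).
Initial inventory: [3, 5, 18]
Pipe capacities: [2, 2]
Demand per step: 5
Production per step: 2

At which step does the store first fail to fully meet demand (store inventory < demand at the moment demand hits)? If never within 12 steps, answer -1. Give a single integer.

Step 1: demand=5,sold=5 ship[1->2]=2 ship[0->1]=2 prod=2 -> [3 5 15]
Step 2: demand=5,sold=5 ship[1->2]=2 ship[0->1]=2 prod=2 -> [3 5 12]
Step 3: demand=5,sold=5 ship[1->2]=2 ship[0->1]=2 prod=2 -> [3 5 9]
Step 4: demand=5,sold=5 ship[1->2]=2 ship[0->1]=2 prod=2 -> [3 5 6]
Step 5: demand=5,sold=5 ship[1->2]=2 ship[0->1]=2 prod=2 -> [3 5 3]
Step 6: demand=5,sold=3 ship[1->2]=2 ship[0->1]=2 prod=2 -> [3 5 2]
Step 7: demand=5,sold=2 ship[1->2]=2 ship[0->1]=2 prod=2 -> [3 5 2]
Step 8: demand=5,sold=2 ship[1->2]=2 ship[0->1]=2 prod=2 -> [3 5 2]
Step 9: demand=5,sold=2 ship[1->2]=2 ship[0->1]=2 prod=2 -> [3 5 2]
Step 10: demand=5,sold=2 ship[1->2]=2 ship[0->1]=2 prod=2 -> [3 5 2]
Step 11: demand=5,sold=2 ship[1->2]=2 ship[0->1]=2 prod=2 -> [3 5 2]
Step 12: demand=5,sold=2 ship[1->2]=2 ship[0->1]=2 prod=2 -> [3 5 2]
First stockout at step 6

6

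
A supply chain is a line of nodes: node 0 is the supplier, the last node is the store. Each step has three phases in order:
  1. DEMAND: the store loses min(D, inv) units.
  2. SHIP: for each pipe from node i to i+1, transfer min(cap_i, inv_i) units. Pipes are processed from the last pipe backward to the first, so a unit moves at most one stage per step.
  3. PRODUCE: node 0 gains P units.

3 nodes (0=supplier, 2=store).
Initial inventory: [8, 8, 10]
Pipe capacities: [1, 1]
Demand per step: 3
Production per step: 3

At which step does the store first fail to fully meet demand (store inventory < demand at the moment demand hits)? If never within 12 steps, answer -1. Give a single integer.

Step 1: demand=3,sold=3 ship[1->2]=1 ship[0->1]=1 prod=3 -> [10 8 8]
Step 2: demand=3,sold=3 ship[1->2]=1 ship[0->1]=1 prod=3 -> [12 8 6]
Step 3: demand=3,sold=3 ship[1->2]=1 ship[0->1]=1 prod=3 -> [14 8 4]
Step 4: demand=3,sold=3 ship[1->2]=1 ship[0->1]=1 prod=3 -> [16 8 2]
Step 5: demand=3,sold=2 ship[1->2]=1 ship[0->1]=1 prod=3 -> [18 8 1]
Step 6: demand=3,sold=1 ship[1->2]=1 ship[0->1]=1 prod=3 -> [20 8 1]
Step 7: demand=3,sold=1 ship[1->2]=1 ship[0->1]=1 prod=3 -> [22 8 1]
Step 8: demand=3,sold=1 ship[1->2]=1 ship[0->1]=1 prod=3 -> [24 8 1]
Step 9: demand=3,sold=1 ship[1->2]=1 ship[0->1]=1 prod=3 -> [26 8 1]
Step 10: demand=3,sold=1 ship[1->2]=1 ship[0->1]=1 prod=3 -> [28 8 1]
Step 11: demand=3,sold=1 ship[1->2]=1 ship[0->1]=1 prod=3 -> [30 8 1]
Step 12: demand=3,sold=1 ship[1->2]=1 ship[0->1]=1 prod=3 -> [32 8 1]
First stockout at step 5

5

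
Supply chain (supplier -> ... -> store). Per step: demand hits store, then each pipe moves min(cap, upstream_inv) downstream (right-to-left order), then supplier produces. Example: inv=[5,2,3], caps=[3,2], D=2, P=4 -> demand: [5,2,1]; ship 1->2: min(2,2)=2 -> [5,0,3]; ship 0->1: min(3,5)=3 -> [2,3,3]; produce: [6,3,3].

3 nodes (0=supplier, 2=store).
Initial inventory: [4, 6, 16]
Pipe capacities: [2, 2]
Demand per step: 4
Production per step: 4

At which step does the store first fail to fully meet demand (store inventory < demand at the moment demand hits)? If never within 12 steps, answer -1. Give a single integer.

Step 1: demand=4,sold=4 ship[1->2]=2 ship[0->1]=2 prod=4 -> [6 6 14]
Step 2: demand=4,sold=4 ship[1->2]=2 ship[0->1]=2 prod=4 -> [8 6 12]
Step 3: demand=4,sold=4 ship[1->2]=2 ship[0->1]=2 prod=4 -> [10 6 10]
Step 4: demand=4,sold=4 ship[1->2]=2 ship[0->1]=2 prod=4 -> [12 6 8]
Step 5: demand=4,sold=4 ship[1->2]=2 ship[0->1]=2 prod=4 -> [14 6 6]
Step 6: demand=4,sold=4 ship[1->2]=2 ship[0->1]=2 prod=4 -> [16 6 4]
Step 7: demand=4,sold=4 ship[1->2]=2 ship[0->1]=2 prod=4 -> [18 6 2]
Step 8: demand=4,sold=2 ship[1->2]=2 ship[0->1]=2 prod=4 -> [20 6 2]
Step 9: demand=4,sold=2 ship[1->2]=2 ship[0->1]=2 prod=4 -> [22 6 2]
Step 10: demand=4,sold=2 ship[1->2]=2 ship[0->1]=2 prod=4 -> [24 6 2]
Step 11: demand=4,sold=2 ship[1->2]=2 ship[0->1]=2 prod=4 -> [26 6 2]
Step 12: demand=4,sold=2 ship[1->2]=2 ship[0->1]=2 prod=4 -> [28 6 2]
First stockout at step 8

8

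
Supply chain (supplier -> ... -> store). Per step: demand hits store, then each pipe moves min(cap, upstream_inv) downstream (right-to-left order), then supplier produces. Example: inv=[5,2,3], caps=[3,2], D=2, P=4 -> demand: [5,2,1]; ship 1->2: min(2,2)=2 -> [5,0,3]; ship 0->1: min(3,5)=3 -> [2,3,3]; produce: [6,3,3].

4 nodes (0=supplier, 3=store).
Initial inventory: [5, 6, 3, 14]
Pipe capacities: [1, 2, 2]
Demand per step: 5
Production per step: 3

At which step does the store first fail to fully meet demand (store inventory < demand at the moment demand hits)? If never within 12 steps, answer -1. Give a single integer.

Step 1: demand=5,sold=5 ship[2->3]=2 ship[1->2]=2 ship[0->1]=1 prod=3 -> [7 5 3 11]
Step 2: demand=5,sold=5 ship[2->3]=2 ship[1->2]=2 ship[0->1]=1 prod=3 -> [9 4 3 8]
Step 3: demand=5,sold=5 ship[2->3]=2 ship[1->2]=2 ship[0->1]=1 prod=3 -> [11 3 3 5]
Step 4: demand=5,sold=5 ship[2->3]=2 ship[1->2]=2 ship[0->1]=1 prod=3 -> [13 2 3 2]
Step 5: demand=5,sold=2 ship[2->3]=2 ship[1->2]=2 ship[0->1]=1 prod=3 -> [15 1 3 2]
Step 6: demand=5,sold=2 ship[2->3]=2 ship[1->2]=1 ship[0->1]=1 prod=3 -> [17 1 2 2]
Step 7: demand=5,sold=2 ship[2->3]=2 ship[1->2]=1 ship[0->1]=1 prod=3 -> [19 1 1 2]
Step 8: demand=5,sold=2 ship[2->3]=1 ship[1->2]=1 ship[0->1]=1 prod=3 -> [21 1 1 1]
Step 9: demand=5,sold=1 ship[2->3]=1 ship[1->2]=1 ship[0->1]=1 prod=3 -> [23 1 1 1]
Step 10: demand=5,sold=1 ship[2->3]=1 ship[1->2]=1 ship[0->1]=1 prod=3 -> [25 1 1 1]
Step 11: demand=5,sold=1 ship[2->3]=1 ship[1->2]=1 ship[0->1]=1 prod=3 -> [27 1 1 1]
Step 12: demand=5,sold=1 ship[2->3]=1 ship[1->2]=1 ship[0->1]=1 prod=3 -> [29 1 1 1]
First stockout at step 5

5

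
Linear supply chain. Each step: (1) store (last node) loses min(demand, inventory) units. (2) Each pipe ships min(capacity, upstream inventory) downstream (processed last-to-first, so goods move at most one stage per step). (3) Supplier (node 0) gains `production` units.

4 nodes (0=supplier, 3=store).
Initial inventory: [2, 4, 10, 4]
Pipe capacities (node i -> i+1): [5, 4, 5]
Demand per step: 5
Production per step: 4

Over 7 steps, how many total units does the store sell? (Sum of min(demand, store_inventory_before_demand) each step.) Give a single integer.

Step 1: sold=4 (running total=4) -> [4 2 9 5]
Step 2: sold=5 (running total=9) -> [4 4 6 5]
Step 3: sold=5 (running total=14) -> [4 4 5 5]
Step 4: sold=5 (running total=19) -> [4 4 4 5]
Step 5: sold=5 (running total=24) -> [4 4 4 4]
Step 6: sold=4 (running total=28) -> [4 4 4 4]
Step 7: sold=4 (running total=32) -> [4 4 4 4]

Answer: 32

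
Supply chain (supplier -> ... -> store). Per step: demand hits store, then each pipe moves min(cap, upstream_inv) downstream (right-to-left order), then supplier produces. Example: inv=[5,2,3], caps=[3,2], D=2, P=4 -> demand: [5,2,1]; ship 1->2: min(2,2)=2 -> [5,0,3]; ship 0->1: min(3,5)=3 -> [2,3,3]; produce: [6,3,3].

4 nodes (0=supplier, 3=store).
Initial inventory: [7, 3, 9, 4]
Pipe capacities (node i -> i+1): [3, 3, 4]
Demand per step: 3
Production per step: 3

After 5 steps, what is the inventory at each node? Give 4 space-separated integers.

Step 1: demand=3,sold=3 ship[2->3]=4 ship[1->2]=3 ship[0->1]=3 prod=3 -> inv=[7 3 8 5]
Step 2: demand=3,sold=3 ship[2->3]=4 ship[1->2]=3 ship[0->1]=3 prod=3 -> inv=[7 3 7 6]
Step 3: demand=3,sold=3 ship[2->3]=4 ship[1->2]=3 ship[0->1]=3 prod=3 -> inv=[7 3 6 7]
Step 4: demand=3,sold=3 ship[2->3]=4 ship[1->2]=3 ship[0->1]=3 prod=3 -> inv=[7 3 5 8]
Step 5: demand=3,sold=3 ship[2->3]=4 ship[1->2]=3 ship[0->1]=3 prod=3 -> inv=[7 3 4 9]

7 3 4 9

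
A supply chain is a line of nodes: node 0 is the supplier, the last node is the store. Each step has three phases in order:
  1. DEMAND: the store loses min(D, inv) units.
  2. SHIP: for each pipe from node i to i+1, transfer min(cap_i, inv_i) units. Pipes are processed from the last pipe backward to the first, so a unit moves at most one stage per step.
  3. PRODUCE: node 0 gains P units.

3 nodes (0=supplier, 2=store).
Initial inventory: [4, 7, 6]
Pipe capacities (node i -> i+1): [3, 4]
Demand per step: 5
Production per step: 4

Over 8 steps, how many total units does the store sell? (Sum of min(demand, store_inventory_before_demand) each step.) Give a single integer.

Answer: 31

Derivation:
Step 1: sold=5 (running total=5) -> [5 6 5]
Step 2: sold=5 (running total=10) -> [6 5 4]
Step 3: sold=4 (running total=14) -> [7 4 4]
Step 4: sold=4 (running total=18) -> [8 3 4]
Step 5: sold=4 (running total=22) -> [9 3 3]
Step 6: sold=3 (running total=25) -> [10 3 3]
Step 7: sold=3 (running total=28) -> [11 3 3]
Step 8: sold=3 (running total=31) -> [12 3 3]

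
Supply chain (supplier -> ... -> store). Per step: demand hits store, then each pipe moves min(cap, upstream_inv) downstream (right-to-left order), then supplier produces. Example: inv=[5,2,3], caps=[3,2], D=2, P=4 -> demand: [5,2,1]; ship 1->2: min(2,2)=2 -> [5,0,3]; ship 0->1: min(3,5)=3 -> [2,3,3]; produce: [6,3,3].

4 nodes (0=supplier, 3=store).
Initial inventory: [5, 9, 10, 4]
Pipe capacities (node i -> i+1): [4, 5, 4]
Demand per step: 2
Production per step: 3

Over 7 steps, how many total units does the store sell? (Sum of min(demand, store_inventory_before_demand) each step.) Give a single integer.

Step 1: sold=2 (running total=2) -> [4 8 11 6]
Step 2: sold=2 (running total=4) -> [3 7 12 8]
Step 3: sold=2 (running total=6) -> [3 5 13 10]
Step 4: sold=2 (running total=8) -> [3 3 14 12]
Step 5: sold=2 (running total=10) -> [3 3 13 14]
Step 6: sold=2 (running total=12) -> [3 3 12 16]
Step 7: sold=2 (running total=14) -> [3 3 11 18]

Answer: 14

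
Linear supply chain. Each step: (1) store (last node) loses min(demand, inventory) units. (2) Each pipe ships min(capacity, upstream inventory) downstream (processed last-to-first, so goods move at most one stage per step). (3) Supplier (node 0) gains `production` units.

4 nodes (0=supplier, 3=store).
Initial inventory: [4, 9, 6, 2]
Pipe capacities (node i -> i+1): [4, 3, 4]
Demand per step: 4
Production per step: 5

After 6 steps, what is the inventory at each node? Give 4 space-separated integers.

Step 1: demand=4,sold=2 ship[2->3]=4 ship[1->2]=3 ship[0->1]=4 prod=5 -> inv=[5 10 5 4]
Step 2: demand=4,sold=4 ship[2->3]=4 ship[1->2]=3 ship[0->1]=4 prod=5 -> inv=[6 11 4 4]
Step 3: demand=4,sold=4 ship[2->3]=4 ship[1->2]=3 ship[0->1]=4 prod=5 -> inv=[7 12 3 4]
Step 4: demand=4,sold=4 ship[2->3]=3 ship[1->2]=3 ship[0->1]=4 prod=5 -> inv=[8 13 3 3]
Step 5: demand=4,sold=3 ship[2->3]=3 ship[1->2]=3 ship[0->1]=4 prod=5 -> inv=[9 14 3 3]
Step 6: demand=4,sold=3 ship[2->3]=3 ship[1->2]=3 ship[0->1]=4 prod=5 -> inv=[10 15 3 3]

10 15 3 3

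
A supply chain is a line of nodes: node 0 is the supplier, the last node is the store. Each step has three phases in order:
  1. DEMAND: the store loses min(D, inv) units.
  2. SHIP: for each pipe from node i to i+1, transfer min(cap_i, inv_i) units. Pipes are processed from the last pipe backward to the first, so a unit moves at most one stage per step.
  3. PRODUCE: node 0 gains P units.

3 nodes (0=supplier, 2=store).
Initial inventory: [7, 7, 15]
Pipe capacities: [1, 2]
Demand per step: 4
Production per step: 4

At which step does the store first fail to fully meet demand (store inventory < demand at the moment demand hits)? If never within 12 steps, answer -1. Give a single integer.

Step 1: demand=4,sold=4 ship[1->2]=2 ship[0->1]=1 prod=4 -> [10 6 13]
Step 2: demand=4,sold=4 ship[1->2]=2 ship[0->1]=1 prod=4 -> [13 5 11]
Step 3: demand=4,sold=4 ship[1->2]=2 ship[0->1]=1 prod=4 -> [16 4 9]
Step 4: demand=4,sold=4 ship[1->2]=2 ship[0->1]=1 prod=4 -> [19 3 7]
Step 5: demand=4,sold=4 ship[1->2]=2 ship[0->1]=1 prod=4 -> [22 2 5]
Step 6: demand=4,sold=4 ship[1->2]=2 ship[0->1]=1 prod=4 -> [25 1 3]
Step 7: demand=4,sold=3 ship[1->2]=1 ship[0->1]=1 prod=4 -> [28 1 1]
Step 8: demand=4,sold=1 ship[1->2]=1 ship[0->1]=1 prod=4 -> [31 1 1]
Step 9: demand=4,sold=1 ship[1->2]=1 ship[0->1]=1 prod=4 -> [34 1 1]
Step 10: demand=4,sold=1 ship[1->2]=1 ship[0->1]=1 prod=4 -> [37 1 1]
Step 11: demand=4,sold=1 ship[1->2]=1 ship[0->1]=1 prod=4 -> [40 1 1]
Step 12: demand=4,sold=1 ship[1->2]=1 ship[0->1]=1 prod=4 -> [43 1 1]
First stockout at step 7

7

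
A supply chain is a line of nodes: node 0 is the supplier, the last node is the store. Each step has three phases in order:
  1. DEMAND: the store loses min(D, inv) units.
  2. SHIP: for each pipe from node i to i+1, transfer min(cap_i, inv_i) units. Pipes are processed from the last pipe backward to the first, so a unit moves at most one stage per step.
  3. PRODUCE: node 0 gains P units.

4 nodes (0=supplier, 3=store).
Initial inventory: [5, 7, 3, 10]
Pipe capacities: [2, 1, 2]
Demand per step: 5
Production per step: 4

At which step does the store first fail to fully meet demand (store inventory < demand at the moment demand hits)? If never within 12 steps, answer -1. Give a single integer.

Step 1: demand=5,sold=5 ship[2->3]=2 ship[1->2]=1 ship[0->1]=2 prod=4 -> [7 8 2 7]
Step 2: demand=5,sold=5 ship[2->3]=2 ship[1->2]=1 ship[0->1]=2 prod=4 -> [9 9 1 4]
Step 3: demand=5,sold=4 ship[2->3]=1 ship[1->2]=1 ship[0->1]=2 prod=4 -> [11 10 1 1]
Step 4: demand=5,sold=1 ship[2->3]=1 ship[1->2]=1 ship[0->1]=2 prod=4 -> [13 11 1 1]
Step 5: demand=5,sold=1 ship[2->3]=1 ship[1->2]=1 ship[0->1]=2 prod=4 -> [15 12 1 1]
Step 6: demand=5,sold=1 ship[2->3]=1 ship[1->2]=1 ship[0->1]=2 prod=4 -> [17 13 1 1]
Step 7: demand=5,sold=1 ship[2->3]=1 ship[1->2]=1 ship[0->1]=2 prod=4 -> [19 14 1 1]
Step 8: demand=5,sold=1 ship[2->3]=1 ship[1->2]=1 ship[0->1]=2 prod=4 -> [21 15 1 1]
Step 9: demand=5,sold=1 ship[2->3]=1 ship[1->2]=1 ship[0->1]=2 prod=4 -> [23 16 1 1]
Step 10: demand=5,sold=1 ship[2->3]=1 ship[1->2]=1 ship[0->1]=2 prod=4 -> [25 17 1 1]
Step 11: demand=5,sold=1 ship[2->3]=1 ship[1->2]=1 ship[0->1]=2 prod=4 -> [27 18 1 1]
Step 12: demand=5,sold=1 ship[2->3]=1 ship[1->2]=1 ship[0->1]=2 prod=4 -> [29 19 1 1]
First stockout at step 3

3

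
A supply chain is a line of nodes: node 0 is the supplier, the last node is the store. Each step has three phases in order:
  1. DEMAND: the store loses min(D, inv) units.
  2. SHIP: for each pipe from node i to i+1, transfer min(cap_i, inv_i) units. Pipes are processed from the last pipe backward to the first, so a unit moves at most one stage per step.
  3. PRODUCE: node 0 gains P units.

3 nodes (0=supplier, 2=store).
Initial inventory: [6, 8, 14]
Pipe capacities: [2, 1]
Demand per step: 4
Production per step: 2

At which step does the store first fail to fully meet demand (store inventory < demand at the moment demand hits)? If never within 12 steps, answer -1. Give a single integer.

Step 1: demand=4,sold=4 ship[1->2]=1 ship[0->1]=2 prod=2 -> [6 9 11]
Step 2: demand=4,sold=4 ship[1->2]=1 ship[0->1]=2 prod=2 -> [6 10 8]
Step 3: demand=4,sold=4 ship[1->2]=1 ship[0->1]=2 prod=2 -> [6 11 5]
Step 4: demand=4,sold=4 ship[1->2]=1 ship[0->1]=2 prod=2 -> [6 12 2]
Step 5: demand=4,sold=2 ship[1->2]=1 ship[0->1]=2 prod=2 -> [6 13 1]
Step 6: demand=4,sold=1 ship[1->2]=1 ship[0->1]=2 prod=2 -> [6 14 1]
Step 7: demand=4,sold=1 ship[1->2]=1 ship[0->1]=2 prod=2 -> [6 15 1]
Step 8: demand=4,sold=1 ship[1->2]=1 ship[0->1]=2 prod=2 -> [6 16 1]
Step 9: demand=4,sold=1 ship[1->2]=1 ship[0->1]=2 prod=2 -> [6 17 1]
Step 10: demand=4,sold=1 ship[1->2]=1 ship[0->1]=2 prod=2 -> [6 18 1]
Step 11: demand=4,sold=1 ship[1->2]=1 ship[0->1]=2 prod=2 -> [6 19 1]
Step 12: demand=4,sold=1 ship[1->2]=1 ship[0->1]=2 prod=2 -> [6 20 1]
First stockout at step 5

5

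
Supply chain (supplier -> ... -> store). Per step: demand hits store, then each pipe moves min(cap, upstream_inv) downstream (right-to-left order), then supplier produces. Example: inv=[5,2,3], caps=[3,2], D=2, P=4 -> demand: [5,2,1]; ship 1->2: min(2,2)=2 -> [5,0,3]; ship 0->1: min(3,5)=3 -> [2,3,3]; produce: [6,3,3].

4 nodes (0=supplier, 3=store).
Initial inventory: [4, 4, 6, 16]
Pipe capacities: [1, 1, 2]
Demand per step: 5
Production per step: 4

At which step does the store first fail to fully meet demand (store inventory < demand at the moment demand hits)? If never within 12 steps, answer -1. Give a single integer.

Step 1: demand=5,sold=5 ship[2->3]=2 ship[1->2]=1 ship[0->1]=1 prod=4 -> [7 4 5 13]
Step 2: demand=5,sold=5 ship[2->3]=2 ship[1->2]=1 ship[0->1]=1 prod=4 -> [10 4 4 10]
Step 3: demand=5,sold=5 ship[2->3]=2 ship[1->2]=1 ship[0->1]=1 prod=4 -> [13 4 3 7]
Step 4: demand=5,sold=5 ship[2->3]=2 ship[1->2]=1 ship[0->1]=1 prod=4 -> [16 4 2 4]
Step 5: demand=5,sold=4 ship[2->3]=2 ship[1->2]=1 ship[0->1]=1 prod=4 -> [19 4 1 2]
Step 6: demand=5,sold=2 ship[2->3]=1 ship[1->2]=1 ship[0->1]=1 prod=4 -> [22 4 1 1]
Step 7: demand=5,sold=1 ship[2->3]=1 ship[1->2]=1 ship[0->1]=1 prod=4 -> [25 4 1 1]
Step 8: demand=5,sold=1 ship[2->3]=1 ship[1->2]=1 ship[0->1]=1 prod=4 -> [28 4 1 1]
Step 9: demand=5,sold=1 ship[2->3]=1 ship[1->2]=1 ship[0->1]=1 prod=4 -> [31 4 1 1]
Step 10: demand=5,sold=1 ship[2->3]=1 ship[1->2]=1 ship[0->1]=1 prod=4 -> [34 4 1 1]
Step 11: demand=5,sold=1 ship[2->3]=1 ship[1->2]=1 ship[0->1]=1 prod=4 -> [37 4 1 1]
Step 12: demand=5,sold=1 ship[2->3]=1 ship[1->2]=1 ship[0->1]=1 prod=4 -> [40 4 1 1]
First stockout at step 5

5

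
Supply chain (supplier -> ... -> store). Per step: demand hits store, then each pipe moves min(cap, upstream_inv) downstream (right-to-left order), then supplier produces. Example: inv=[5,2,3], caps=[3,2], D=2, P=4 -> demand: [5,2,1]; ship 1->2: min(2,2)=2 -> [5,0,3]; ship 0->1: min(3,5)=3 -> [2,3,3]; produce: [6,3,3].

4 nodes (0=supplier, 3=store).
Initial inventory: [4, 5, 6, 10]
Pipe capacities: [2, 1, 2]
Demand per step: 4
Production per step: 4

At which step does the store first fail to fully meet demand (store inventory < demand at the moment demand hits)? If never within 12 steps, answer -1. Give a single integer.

Step 1: demand=4,sold=4 ship[2->3]=2 ship[1->2]=1 ship[0->1]=2 prod=4 -> [6 6 5 8]
Step 2: demand=4,sold=4 ship[2->3]=2 ship[1->2]=1 ship[0->1]=2 prod=4 -> [8 7 4 6]
Step 3: demand=4,sold=4 ship[2->3]=2 ship[1->2]=1 ship[0->1]=2 prod=4 -> [10 8 3 4]
Step 4: demand=4,sold=4 ship[2->3]=2 ship[1->2]=1 ship[0->1]=2 prod=4 -> [12 9 2 2]
Step 5: demand=4,sold=2 ship[2->3]=2 ship[1->2]=1 ship[0->1]=2 prod=4 -> [14 10 1 2]
Step 6: demand=4,sold=2 ship[2->3]=1 ship[1->2]=1 ship[0->1]=2 prod=4 -> [16 11 1 1]
Step 7: demand=4,sold=1 ship[2->3]=1 ship[1->2]=1 ship[0->1]=2 prod=4 -> [18 12 1 1]
Step 8: demand=4,sold=1 ship[2->3]=1 ship[1->2]=1 ship[0->1]=2 prod=4 -> [20 13 1 1]
Step 9: demand=4,sold=1 ship[2->3]=1 ship[1->2]=1 ship[0->1]=2 prod=4 -> [22 14 1 1]
Step 10: demand=4,sold=1 ship[2->3]=1 ship[1->2]=1 ship[0->1]=2 prod=4 -> [24 15 1 1]
Step 11: demand=4,sold=1 ship[2->3]=1 ship[1->2]=1 ship[0->1]=2 prod=4 -> [26 16 1 1]
Step 12: demand=4,sold=1 ship[2->3]=1 ship[1->2]=1 ship[0->1]=2 prod=4 -> [28 17 1 1]
First stockout at step 5

5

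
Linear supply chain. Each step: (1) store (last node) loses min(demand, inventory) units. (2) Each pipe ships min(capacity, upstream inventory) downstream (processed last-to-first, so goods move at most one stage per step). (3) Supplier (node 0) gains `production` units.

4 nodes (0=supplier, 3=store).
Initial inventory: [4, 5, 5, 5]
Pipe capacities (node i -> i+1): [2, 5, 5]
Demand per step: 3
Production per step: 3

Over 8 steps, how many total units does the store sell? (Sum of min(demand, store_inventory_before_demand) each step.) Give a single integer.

Answer: 24

Derivation:
Step 1: sold=3 (running total=3) -> [5 2 5 7]
Step 2: sold=3 (running total=6) -> [6 2 2 9]
Step 3: sold=3 (running total=9) -> [7 2 2 8]
Step 4: sold=3 (running total=12) -> [8 2 2 7]
Step 5: sold=3 (running total=15) -> [9 2 2 6]
Step 6: sold=3 (running total=18) -> [10 2 2 5]
Step 7: sold=3 (running total=21) -> [11 2 2 4]
Step 8: sold=3 (running total=24) -> [12 2 2 3]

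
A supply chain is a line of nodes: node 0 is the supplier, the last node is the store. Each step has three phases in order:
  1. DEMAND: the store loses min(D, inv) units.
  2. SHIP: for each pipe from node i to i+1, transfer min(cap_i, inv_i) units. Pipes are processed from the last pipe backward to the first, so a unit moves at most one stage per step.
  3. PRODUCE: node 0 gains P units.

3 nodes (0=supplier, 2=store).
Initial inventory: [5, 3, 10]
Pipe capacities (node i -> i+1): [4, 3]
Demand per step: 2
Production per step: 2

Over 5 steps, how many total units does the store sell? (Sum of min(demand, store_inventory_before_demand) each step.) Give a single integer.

Step 1: sold=2 (running total=2) -> [3 4 11]
Step 2: sold=2 (running total=4) -> [2 4 12]
Step 3: sold=2 (running total=6) -> [2 3 13]
Step 4: sold=2 (running total=8) -> [2 2 14]
Step 5: sold=2 (running total=10) -> [2 2 14]

Answer: 10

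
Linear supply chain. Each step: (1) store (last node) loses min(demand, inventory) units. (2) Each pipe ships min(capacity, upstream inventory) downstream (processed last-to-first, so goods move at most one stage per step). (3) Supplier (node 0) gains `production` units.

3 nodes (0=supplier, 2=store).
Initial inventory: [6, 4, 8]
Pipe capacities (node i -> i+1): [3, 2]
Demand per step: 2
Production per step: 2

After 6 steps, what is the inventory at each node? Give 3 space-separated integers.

Step 1: demand=2,sold=2 ship[1->2]=2 ship[0->1]=3 prod=2 -> inv=[5 5 8]
Step 2: demand=2,sold=2 ship[1->2]=2 ship[0->1]=3 prod=2 -> inv=[4 6 8]
Step 3: demand=2,sold=2 ship[1->2]=2 ship[0->1]=3 prod=2 -> inv=[3 7 8]
Step 4: demand=2,sold=2 ship[1->2]=2 ship[0->1]=3 prod=2 -> inv=[2 8 8]
Step 5: demand=2,sold=2 ship[1->2]=2 ship[0->1]=2 prod=2 -> inv=[2 8 8]
Step 6: demand=2,sold=2 ship[1->2]=2 ship[0->1]=2 prod=2 -> inv=[2 8 8]

2 8 8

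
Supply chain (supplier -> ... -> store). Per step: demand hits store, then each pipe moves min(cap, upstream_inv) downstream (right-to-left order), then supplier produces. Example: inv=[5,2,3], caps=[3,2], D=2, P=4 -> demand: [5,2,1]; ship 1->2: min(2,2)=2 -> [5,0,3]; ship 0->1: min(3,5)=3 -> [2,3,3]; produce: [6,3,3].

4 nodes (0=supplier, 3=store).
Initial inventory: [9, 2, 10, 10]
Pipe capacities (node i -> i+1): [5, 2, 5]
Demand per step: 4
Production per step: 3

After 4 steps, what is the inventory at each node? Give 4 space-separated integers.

Step 1: demand=4,sold=4 ship[2->3]=5 ship[1->2]=2 ship[0->1]=5 prod=3 -> inv=[7 5 7 11]
Step 2: demand=4,sold=4 ship[2->3]=5 ship[1->2]=2 ship[0->1]=5 prod=3 -> inv=[5 8 4 12]
Step 3: demand=4,sold=4 ship[2->3]=4 ship[1->2]=2 ship[0->1]=5 prod=3 -> inv=[3 11 2 12]
Step 4: demand=4,sold=4 ship[2->3]=2 ship[1->2]=2 ship[0->1]=3 prod=3 -> inv=[3 12 2 10]

3 12 2 10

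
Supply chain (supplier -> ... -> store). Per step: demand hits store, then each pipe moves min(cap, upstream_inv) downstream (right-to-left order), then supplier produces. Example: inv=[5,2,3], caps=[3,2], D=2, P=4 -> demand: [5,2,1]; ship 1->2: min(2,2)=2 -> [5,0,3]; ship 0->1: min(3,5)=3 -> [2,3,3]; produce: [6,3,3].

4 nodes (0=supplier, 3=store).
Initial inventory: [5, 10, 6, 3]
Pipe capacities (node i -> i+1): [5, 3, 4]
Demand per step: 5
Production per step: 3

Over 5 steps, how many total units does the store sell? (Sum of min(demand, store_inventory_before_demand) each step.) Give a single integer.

Step 1: sold=3 (running total=3) -> [3 12 5 4]
Step 2: sold=4 (running total=7) -> [3 12 4 4]
Step 3: sold=4 (running total=11) -> [3 12 3 4]
Step 4: sold=4 (running total=15) -> [3 12 3 3]
Step 5: sold=3 (running total=18) -> [3 12 3 3]

Answer: 18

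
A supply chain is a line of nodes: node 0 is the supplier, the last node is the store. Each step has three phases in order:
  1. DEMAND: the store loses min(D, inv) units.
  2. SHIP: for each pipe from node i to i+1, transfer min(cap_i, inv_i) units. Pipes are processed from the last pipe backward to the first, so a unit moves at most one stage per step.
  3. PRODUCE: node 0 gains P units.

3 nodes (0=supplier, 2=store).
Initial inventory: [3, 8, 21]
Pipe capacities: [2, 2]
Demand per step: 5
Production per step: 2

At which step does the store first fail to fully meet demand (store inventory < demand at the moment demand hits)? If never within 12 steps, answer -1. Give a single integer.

Step 1: demand=5,sold=5 ship[1->2]=2 ship[0->1]=2 prod=2 -> [3 8 18]
Step 2: demand=5,sold=5 ship[1->2]=2 ship[0->1]=2 prod=2 -> [3 8 15]
Step 3: demand=5,sold=5 ship[1->2]=2 ship[0->1]=2 prod=2 -> [3 8 12]
Step 4: demand=5,sold=5 ship[1->2]=2 ship[0->1]=2 prod=2 -> [3 8 9]
Step 5: demand=5,sold=5 ship[1->2]=2 ship[0->1]=2 prod=2 -> [3 8 6]
Step 6: demand=5,sold=5 ship[1->2]=2 ship[0->1]=2 prod=2 -> [3 8 3]
Step 7: demand=5,sold=3 ship[1->2]=2 ship[0->1]=2 prod=2 -> [3 8 2]
Step 8: demand=5,sold=2 ship[1->2]=2 ship[0->1]=2 prod=2 -> [3 8 2]
Step 9: demand=5,sold=2 ship[1->2]=2 ship[0->1]=2 prod=2 -> [3 8 2]
Step 10: demand=5,sold=2 ship[1->2]=2 ship[0->1]=2 prod=2 -> [3 8 2]
Step 11: demand=5,sold=2 ship[1->2]=2 ship[0->1]=2 prod=2 -> [3 8 2]
Step 12: demand=5,sold=2 ship[1->2]=2 ship[0->1]=2 prod=2 -> [3 8 2]
First stockout at step 7

7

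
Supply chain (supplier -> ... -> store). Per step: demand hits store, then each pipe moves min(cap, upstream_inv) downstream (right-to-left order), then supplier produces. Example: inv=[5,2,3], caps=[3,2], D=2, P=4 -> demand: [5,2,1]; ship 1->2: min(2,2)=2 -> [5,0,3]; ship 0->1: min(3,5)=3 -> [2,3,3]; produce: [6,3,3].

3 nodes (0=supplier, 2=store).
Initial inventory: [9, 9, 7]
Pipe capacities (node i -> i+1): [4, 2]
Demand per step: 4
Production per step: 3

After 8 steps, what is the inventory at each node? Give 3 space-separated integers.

Step 1: demand=4,sold=4 ship[1->2]=2 ship[0->1]=4 prod=3 -> inv=[8 11 5]
Step 2: demand=4,sold=4 ship[1->2]=2 ship[0->1]=4 prod=3 -> inv=[7 13 3]
Step 3: demand=4,sold=3 ship[1->2]=2 ship[0->1]=4 prod=3 -> inv=[6 15 2]
Step 4: demand=4,sold=2 ship[1->2]=2 ship[0->1]=4 prod=3 -> inv=[5 17 2]
Step 5: demand=4,sold=2 ship[1->2]=2 ship[0->1]=4 prod=3 -> inv=[4 19 2]
Step 6: demand=4,sold=2 ship[1->2]=2 ship[0->1]=4 prod=3 -> inv=[3 21 2]
Step 7: demand=4,sold=2 ship[1->2]=2 ship[0->1]=3 prod=3 -> inv=[3 22 2]
Step 8: demand=4,sold=2 ship[1->2]=2 ship[0->1]=3 prod=3 -> inv=[3 23 2]

3 23 2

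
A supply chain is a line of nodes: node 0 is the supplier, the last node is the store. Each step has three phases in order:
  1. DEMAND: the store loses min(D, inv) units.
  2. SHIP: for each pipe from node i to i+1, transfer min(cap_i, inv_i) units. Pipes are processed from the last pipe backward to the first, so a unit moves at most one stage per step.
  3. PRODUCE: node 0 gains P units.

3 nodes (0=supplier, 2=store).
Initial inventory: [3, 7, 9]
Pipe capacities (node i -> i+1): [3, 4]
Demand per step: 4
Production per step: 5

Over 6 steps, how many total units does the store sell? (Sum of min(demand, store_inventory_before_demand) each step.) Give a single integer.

Answer: 24

Derivation:
Step 1: sold=4 (running total=4) -> [5 6 9]
Step 2: sold=4 (running total=8) -> [7 5 9]
Step 3: sold=4 (running total=12) -> [9 4 9]
Step 4: sold=4 (running total=16) -> [11 3 9]
Step 5: sold=4 (running total=20) -> [13 3 8]
Step 6: sold=4 (running total=24) -> [15 3 7]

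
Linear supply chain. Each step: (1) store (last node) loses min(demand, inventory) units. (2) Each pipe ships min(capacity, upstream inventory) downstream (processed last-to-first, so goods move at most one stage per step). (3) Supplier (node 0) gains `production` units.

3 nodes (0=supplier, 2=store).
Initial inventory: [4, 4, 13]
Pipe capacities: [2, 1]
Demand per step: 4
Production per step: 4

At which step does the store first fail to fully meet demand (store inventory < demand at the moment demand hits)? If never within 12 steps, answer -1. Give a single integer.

Step 1: demand=4,sold=4 ship[1->2]=1 ship[0->1]=2 prod=4 -> [6 5 10]
Step 2: demand=4,sold=4 ship[1->2]=1 ship[0->1]=2 prod=4 -> [8 6 7]
Step 3: demand=4,sold=4 ship[1->2]=1 ship[0->1]=2 prod=4 -> [10 7 4]
Step 4: demand=4,sold=4 ship[1->2]=1 ship[0->1]=2 prod=4 -> [12 8 1]
Step 5: demand=4,sold=1 ship[1->2]=1 ship[0->1]=2 prod=4 -> [14 9 1]
Step 6: demand=4,sold=1 ship[1->2]=1 ship[0->1]=2 prod=4 -> [16 10 1]
Step 7: demand=4,sold=1 ship[1->2]=1 ship[0->1]=2 prod=4 -> [18 11 1]
Step 8: demand=4,sold=1 ship[1->2]=1 ship[0->1]=2 prod=4 -> [20 12 1]
Step 9: demand=4,sold=1 ship[1->2]=1 ship[0->1]=2 prod=4 -> [22 13 1]
Step 10: demand=4,sold=1 ship[1->2]=1 ship[0->1]=2 prod=4 -> [24 14 1]
Step 11: demand=4,sold=1 ship[1->2]=1 ship[0->1]=2 prod=4 -> [26 15 1]
Step 12: demand=4,sold=1 ship[1->2]=1 ship[0->1]=2 prod=4 -> [28 16 1]
First stockout at step 5

5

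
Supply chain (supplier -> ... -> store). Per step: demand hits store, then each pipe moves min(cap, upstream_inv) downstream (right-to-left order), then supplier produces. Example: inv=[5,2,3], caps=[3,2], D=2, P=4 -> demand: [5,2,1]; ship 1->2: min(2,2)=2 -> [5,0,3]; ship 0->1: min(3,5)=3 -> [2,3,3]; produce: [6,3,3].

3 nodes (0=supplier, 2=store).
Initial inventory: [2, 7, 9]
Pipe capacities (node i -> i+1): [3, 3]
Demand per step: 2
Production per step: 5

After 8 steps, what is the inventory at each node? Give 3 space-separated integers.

Step 1: demand=2,sold=2 ship[1->2]=3 ship[0->1]=2 prod=5 -> inv=[5 6 10]
Step 2: demand=2,sold=2 ship[1->2]=3 ship[0->1]=3 prod=5 -> inv=[7 6 11]
Step 3: demand=2,sold=2 ship[1->2]=3 ship[0->1]=3 prod=5 -> inv=[9 6 12]
Step 4: demand=2,sold=2 ship[1->2]=3 ship[0->1]=3 prod=5 -> inv=[11 6 13]
Step 5: demand=2,sold=2 ship[1->2]=3 ship[0->1]=3 prod=5 -> inv=[13 6 14]
Step 6: demand=2,sold=2 ship[1->2]=3 ship[0->1]=3 prod=5 -> inv=[15 6 15]
Step 7: demand=2,sold=2 ship[1->2]=3 ship[0->1]=3 prod=5 -> inv=[17 6 16]
Step 8: demand=2,sold=2 ship[1->2]=3 ship[0->1]=3 prod=5 -> inv=[19 6 17]

19 6 17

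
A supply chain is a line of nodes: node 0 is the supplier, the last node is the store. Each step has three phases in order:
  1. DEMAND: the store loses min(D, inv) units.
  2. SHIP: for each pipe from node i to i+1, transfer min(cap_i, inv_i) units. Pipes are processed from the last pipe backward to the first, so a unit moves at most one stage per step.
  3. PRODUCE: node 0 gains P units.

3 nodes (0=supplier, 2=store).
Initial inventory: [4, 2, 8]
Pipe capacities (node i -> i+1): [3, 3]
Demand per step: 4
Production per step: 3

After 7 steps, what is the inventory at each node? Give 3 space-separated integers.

Step 1: demand=4,sold=4 ship[1->2]=2 ship[0->1]=3 prod=3 -> inv=[4 3 6]
Step 2: demand=4,sold=4 ship[1->2]=3 ship[0->1]=3 prod=3 -> inv=[4 3 5]
Step 3: demand=4,sold=4 ship[1->2]=3 ship[0->1]=3 prod=3 -> inv=[4 3 4]
Step 4: demand=4,sold=4 ship[1->2]=3 ship[0->1]=3 prod=3 -> inv=[4 3 3]
Step 5: demand=4,sold=3 ship[1->2]=3 ship[0->1]=3 prod=3 -> inv=[4 3 3]
Step 6: demand=4,sold=3 ship[1->2]=3 ship[0->1]=3 prod=3 -> inv=[4 3 3]
Step 7: demand=4,sold=3 ship[1->2]=3 ship[0->1]=3 prod=3 -> inv=[4 3 3]

4 3 3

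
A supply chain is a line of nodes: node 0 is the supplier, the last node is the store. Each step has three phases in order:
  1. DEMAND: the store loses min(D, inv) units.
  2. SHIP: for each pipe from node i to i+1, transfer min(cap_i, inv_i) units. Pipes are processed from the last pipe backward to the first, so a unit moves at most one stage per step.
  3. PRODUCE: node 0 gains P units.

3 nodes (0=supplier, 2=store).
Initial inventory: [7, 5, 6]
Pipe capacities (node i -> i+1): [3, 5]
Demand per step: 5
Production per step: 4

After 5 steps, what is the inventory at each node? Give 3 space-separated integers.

Step 1: demand=5,sold=5 ship[1->2]=5 ship[0->1]=3 prod=4 -> inv=[8 3 6]
Step 2: demand=5,sold=5 ship[1->2]=3 ship[0->1]=3 prod=4 -> inv=[9 3 4]
Step 3: demand=5,sold=4 ship[1->2]=3 ship[0->1]=3 prod=4 -> inv=[10 3 3]
Step 4: demand=5,sold=3 ship[1->2]=3 ship[0->1]=3 prod=4 -> inv=[11 3 3]
Step 5: demand=5,sold=3 ship[1->2]=3 ship[0->1]=3 prod=4 -> inv=[12 3 3]

12 3 3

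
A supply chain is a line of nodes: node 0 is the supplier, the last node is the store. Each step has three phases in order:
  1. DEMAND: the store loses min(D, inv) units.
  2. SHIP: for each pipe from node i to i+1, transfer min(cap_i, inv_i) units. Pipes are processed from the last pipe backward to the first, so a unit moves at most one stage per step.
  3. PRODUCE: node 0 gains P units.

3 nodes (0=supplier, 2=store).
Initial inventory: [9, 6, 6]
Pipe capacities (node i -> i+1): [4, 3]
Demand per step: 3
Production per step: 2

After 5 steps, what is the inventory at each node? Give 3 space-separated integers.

Step 1: demand=3,sold=3 ship[1->2]=3 ship[0->1]=4 prod=2 -> inv=[7 7 6]
Step 2: demand=3,sold=3 ship[1->2]=3 ship[0->1]=4 prod=2 -> inv=[5 8 6]
Step 3: demand=3,sold=3 ship[1->2]=3 ship[0->1]=4 prod=2 -> inv=[3 9 6]
Step 4: demand=3,sold=3 ship[1->2]=3 ship[0->1]=3 prod=2 -> inv=[2 9 6]
Step 5: demand=3,sold=3 ship[1->2]=3 ship[0->1]=2 prod=2 -> inv=[2 8 6]

2 8 6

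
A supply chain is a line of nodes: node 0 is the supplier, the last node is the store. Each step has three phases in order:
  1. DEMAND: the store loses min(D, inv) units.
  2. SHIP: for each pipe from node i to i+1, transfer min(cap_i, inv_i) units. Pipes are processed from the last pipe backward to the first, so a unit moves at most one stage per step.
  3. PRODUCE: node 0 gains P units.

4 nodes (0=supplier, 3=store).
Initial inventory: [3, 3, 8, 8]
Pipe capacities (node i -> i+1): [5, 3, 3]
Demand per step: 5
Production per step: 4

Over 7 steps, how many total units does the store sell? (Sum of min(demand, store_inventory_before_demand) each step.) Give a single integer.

Step 1: sold=5 (running total=5) -> [4 3 8 6]
Step 2: sold=5 (running total=10) -> [4 4 8 4]
Step 3: sold=4 (running total=14) -> [4 5 8 3]
Step 4: sold=3 (running total=17) -> [4 6 8 3]
Step 5: sold=3 (running total=20) -> [4 7 8 3]
Step 6: sold=3 (running total=23) -> [4 8 8 3]
Step 7: sold=3 (running total=26) -> [4 9 8 3]

Answer: 26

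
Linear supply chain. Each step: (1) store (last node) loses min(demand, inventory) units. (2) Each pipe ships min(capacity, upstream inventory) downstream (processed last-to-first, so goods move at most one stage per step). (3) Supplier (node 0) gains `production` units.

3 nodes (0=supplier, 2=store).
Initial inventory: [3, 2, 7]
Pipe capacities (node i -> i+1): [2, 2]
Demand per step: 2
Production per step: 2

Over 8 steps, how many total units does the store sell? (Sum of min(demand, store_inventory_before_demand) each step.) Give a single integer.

Step 1: sold=2 (running total=2) -> [3 2 7]
Step 2: sold=2 (running total=4) -> [3 2 7]
Step 3: sold=2 (running total=6) -> [3 2 7]
Step 4: sold=2 (running total=8) -> [3 2 7]
Step 5: sold=2 (running total=10) -> [3 2 7]
Step 6: sold=2 (running total=12) -> [3 2 7]
Step 7: sold=2 (running total=14) -> [3 2 7]
Step 8: sold=2 (running total=16) -> [3 2 7]

Answer: 16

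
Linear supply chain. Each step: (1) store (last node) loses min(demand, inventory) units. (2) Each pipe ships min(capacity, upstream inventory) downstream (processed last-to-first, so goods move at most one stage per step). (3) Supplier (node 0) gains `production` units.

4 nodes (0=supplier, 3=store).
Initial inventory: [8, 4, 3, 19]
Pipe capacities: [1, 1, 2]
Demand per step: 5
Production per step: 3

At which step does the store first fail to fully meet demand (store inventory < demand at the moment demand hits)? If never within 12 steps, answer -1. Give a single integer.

Step 1: demand=5,sold=5 ship[2->3]=2 ship[1->2]=1 ship[0->1]=1 prod=3 -> [10 4 2 16]
Step 2: demand=5,sold=5 ship[2->3]=2 ship[1->2]=1 ship[0->1]=1 prod=3 -> [12 4 1 13]
Step 3: demand=5,sold=5 ship[2->3]=1 ship[1->2]=1 ship[0->1]=1 prod=3 -> [14 4 1 9]
Step 4: demand=5,sold=5 ship[2->3]=1 ship[1->2]=1 ship[0->1]=1 prod=3 -> [16 4 1 5]
Step 5: demand=5,sold=5 ship[2->3]=1 ship[1->2]=1 ship[0->1]=1 prod=3 -> [18 4 1 1]
Step 6: demand=5,sold=1 ship[2->3]=1 ship[1->2]=1 ship[0->1]=1 prod=3 -> [20 4 1 1]
Step 7: demand=5,sold=1 ship[2->3]=1 ship[1->2]=1 ship[0->1]=1 prod=3 -> [22 4 1 1]
Step 8: demand=5,sold=1 ship[2->3]=1 ship[1->2]=1 ship[0->1]=1 prod=3 -> [24 4 1 1]
Step 9: demand=5,sold=1 ship[2->3]=1 ship[1->2]=1 ship[0->1]=1 prod=3 -> [26 4 1 1]
Step 10: demand=5,sold=1 ship[2->3]=1 ship[1->2]=1 ship[0->1]=1 prod=3 -> [28 4 1 1]
Step 11: demand=5,sold=1 ship[2->3]=1 ship[1->2]=1 ship[0->1]=1 prod=3 -> [30 4 1 1]
Step 12: demand=5,sold=1 ship[2->3]=1 ship[1->2]=1 ship[0->1]=1 prod=3 -> [32 4 1 1]
First stockout at step 6

6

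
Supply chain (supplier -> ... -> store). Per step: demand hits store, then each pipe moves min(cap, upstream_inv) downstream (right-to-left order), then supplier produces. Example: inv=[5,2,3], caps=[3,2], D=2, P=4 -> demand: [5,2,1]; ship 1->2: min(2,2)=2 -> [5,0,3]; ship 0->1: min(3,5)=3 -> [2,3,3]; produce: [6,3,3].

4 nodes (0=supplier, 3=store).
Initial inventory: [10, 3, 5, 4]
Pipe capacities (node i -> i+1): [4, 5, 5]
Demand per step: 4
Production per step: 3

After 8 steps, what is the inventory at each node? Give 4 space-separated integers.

Step 1: demand=4,sold=4 ship[2->3]=5 ship[1->2]=3 ship[0->1]=4 prod=3 -> inv=[9 4 3 5]
Step 2: demand=4,sold=4 ship[2->3]=3 ship[1->2]=4 ship[0->1]=4 prod=3 -> inv=[8 4 4 4]
Step 3: demand=4,sold=4 ship[2->3]=4 ship[1->2]=4 ship[0->1]=4 prod=3 -> inv=[7 4 4 4]
Step 4: demand=4,sold=4 ship[2->3]=4 ship[1->2]=4 ship[0->1]=4 prod=3 -> inv=[6 4 4 4]
Step 5: demand=4,sold=4 ship[2->3]=4 ship[1->2]=4 ship[0->1]=4 prod=3 -> inv=[5 4 4 4]
Step 6: demand=4,sold=4 ship[2->3]=4 ship[1->2]=4 ship[0->1]=4 prod=3 -> inv=[4 4 4 4]
Step 7: demand=4,sold=4 ship[2->3]=4 ship[1->2]=4 ship[0->1]=4 prod=3 -> inv=[3 4 4 4]
Step 8: demand=4,sold=4 ship[2->3]=4 ship[1->2]=4 ship[0->1]=3 prod=3 -> inv=[3 3 4 4]

3 3 4 4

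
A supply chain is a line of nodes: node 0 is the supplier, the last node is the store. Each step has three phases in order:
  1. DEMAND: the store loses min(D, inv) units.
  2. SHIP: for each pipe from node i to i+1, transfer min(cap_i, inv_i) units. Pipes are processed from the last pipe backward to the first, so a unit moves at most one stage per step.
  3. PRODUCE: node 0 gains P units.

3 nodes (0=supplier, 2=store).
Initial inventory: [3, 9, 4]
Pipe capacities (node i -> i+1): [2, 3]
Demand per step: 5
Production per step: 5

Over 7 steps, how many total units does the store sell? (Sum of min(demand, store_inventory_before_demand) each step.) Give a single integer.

Step 1: sold=4 (running total=4) -> [6 8 3]
Step 2: sold=3 (running total=7) -> [9 7 3]
Step 3: sold=3 (running total=10) -> [12 6 3]
Step 4: sold=3 (running total=13) -> [15 5 3]
Step 5: sold=3 (running total=16) -> [18 4 3]
Step 6: sold=3 (running total=19) -> [21 3 3]
Step 7: sold=3 (running total=22) -> [24 2 3]

Answer: 22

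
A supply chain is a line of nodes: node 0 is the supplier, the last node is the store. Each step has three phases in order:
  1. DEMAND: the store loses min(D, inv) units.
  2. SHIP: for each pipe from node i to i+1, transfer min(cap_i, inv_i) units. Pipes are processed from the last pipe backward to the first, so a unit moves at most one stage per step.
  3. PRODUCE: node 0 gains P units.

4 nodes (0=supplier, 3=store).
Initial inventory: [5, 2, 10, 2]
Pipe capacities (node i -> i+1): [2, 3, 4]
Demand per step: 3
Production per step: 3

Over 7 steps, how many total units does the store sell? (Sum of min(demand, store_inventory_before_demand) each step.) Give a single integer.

Answer: 20

Derivation:
Step 1: sold=2 (running total=2) -> [6 2 8 4]
Step 2: sold=3 (running total=5) -> [7 2 6 5]
Step 3: sold=3 (running total=8) -> [8 2 4 6]
Step 4: sold=3 (running total=11) -> [9 2 2 7]
Step 5: sold=3 (running total=14) -> [10 2 2 6]
Step 6: sold=3 (running total=17) -> [11 2 2 5]
Step 7: sold=3 (running total=20) -> [12 2 2 4]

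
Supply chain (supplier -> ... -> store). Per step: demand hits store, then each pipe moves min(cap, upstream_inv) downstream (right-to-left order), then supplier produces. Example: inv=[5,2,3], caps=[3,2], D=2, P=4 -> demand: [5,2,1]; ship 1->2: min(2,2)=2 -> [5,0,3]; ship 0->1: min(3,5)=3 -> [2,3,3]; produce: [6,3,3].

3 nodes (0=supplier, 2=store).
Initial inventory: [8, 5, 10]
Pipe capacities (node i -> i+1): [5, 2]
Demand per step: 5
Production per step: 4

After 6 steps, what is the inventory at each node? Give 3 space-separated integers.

Step 1: demand=5,sold=5 ship[1->2]=2 ship[0->1]=5 prod=4 -> inv=[7 8 7]
Step 2: demand=5,sold=5 ship[1->2]=2 ship[0->1]=5 prod=4 -> inv=[6 11 4]
Step 3: demand=5,sold=4 ship[1->2]=2 ship[0->1]=5 prod=4 -> inv=[5 14 2]
Step 4: demand=5,sold=2 ship[1->2]=2 ship[0->1]=5 prod=4 -> inv=[4 17 2]
Step 5: demand=5,sold=2 ship[1->2]=2 ship[0->1]=4 prod=4 -> inv=[4 19 2]
Step 6: demand=5,sold=2 ship[1->2]=2 ship[0->1]=4 prod=4 -> inv=[4 21 2]

4 21 2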